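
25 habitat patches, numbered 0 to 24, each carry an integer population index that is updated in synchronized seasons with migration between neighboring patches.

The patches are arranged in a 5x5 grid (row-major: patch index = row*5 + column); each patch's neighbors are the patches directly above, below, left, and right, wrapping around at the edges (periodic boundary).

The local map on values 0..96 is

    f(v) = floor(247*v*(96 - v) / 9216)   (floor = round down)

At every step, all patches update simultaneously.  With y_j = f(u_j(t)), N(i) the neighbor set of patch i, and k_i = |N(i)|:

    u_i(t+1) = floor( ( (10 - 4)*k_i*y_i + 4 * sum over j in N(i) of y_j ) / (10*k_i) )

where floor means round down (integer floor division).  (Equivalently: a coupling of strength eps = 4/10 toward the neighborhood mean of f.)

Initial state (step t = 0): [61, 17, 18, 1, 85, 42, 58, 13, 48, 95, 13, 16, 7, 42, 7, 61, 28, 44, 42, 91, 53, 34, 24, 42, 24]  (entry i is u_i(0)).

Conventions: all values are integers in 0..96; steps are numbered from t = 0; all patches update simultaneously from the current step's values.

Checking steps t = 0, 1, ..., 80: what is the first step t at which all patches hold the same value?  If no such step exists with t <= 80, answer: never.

Answer: never
Key observation: The state at step 5 reappears at step 7 — the system is in a cycle of period 2 from step 5 on.  No step 0..7 is synchronized, and the cycle repeats forever, so no step up to 80 (or ever) has all patches equal.

Derivation:
t=0: [61, 17, 18, 1, 85, 42, 58, 13, 48, 95, 13, 16, 7, 42, 7, 61, 28, 44, 42, 91, 53, 34, 24, 42, 24]  (not all equal)
t=1: [52, 41, 33, 19, 25, 50, 51, 34, 45, 17, 33, 35, 27, 51, 19, 49, 51, 53, 55, 25, 58, 52, 49, 51, 43]  (not all equal)
t=2: [59, 59, 54, 45, 47, 57, 60, 56, 55, 41, 54, 56, 52, 57, 43, 58, 60, 59, 59, 50, 59, 60, 60, 58, 58]  (not all equal)
t=3: [58, 58, 59, 60, 60, 58, 57, 59, 60, 60, 59, 59, 60, 59, 60, 59, 57, 58, 58, 60, 58, 57, 57, 58, 59]  (not all equal)
t=4: [58, 58, 58, 57, 57, 58, 58, 57, 57, 57, 58, 58, 57, 57, 57, 58, 58, 58, 58, 57, 58, 59, 58, 58, 58]  (not all equal)
t=5: [59, 58, 59, 59, 59, 59, 59, 59, 59, 59, 59, 59, 59, 59, 59, 59, 58, 59, 59, 59, 58, 58, 58, 59, 59]  (not all equal)
t=6: [58, 58, 58, 58, 58, 58, 58, 58, 58, 58, 58, 58, 58, 58, 58, 58, 58, 58, 58, 58, 58, 59, 58, 58, 58]  (not all equal)
t=7: [59, 58, 59, 59, 59, 59, 59, 59, 59, 59, 59, 59, 59, 59, 59, 59, 58, 59, 59, 59, 58, 58, 58, 59, 59]  (not all equal)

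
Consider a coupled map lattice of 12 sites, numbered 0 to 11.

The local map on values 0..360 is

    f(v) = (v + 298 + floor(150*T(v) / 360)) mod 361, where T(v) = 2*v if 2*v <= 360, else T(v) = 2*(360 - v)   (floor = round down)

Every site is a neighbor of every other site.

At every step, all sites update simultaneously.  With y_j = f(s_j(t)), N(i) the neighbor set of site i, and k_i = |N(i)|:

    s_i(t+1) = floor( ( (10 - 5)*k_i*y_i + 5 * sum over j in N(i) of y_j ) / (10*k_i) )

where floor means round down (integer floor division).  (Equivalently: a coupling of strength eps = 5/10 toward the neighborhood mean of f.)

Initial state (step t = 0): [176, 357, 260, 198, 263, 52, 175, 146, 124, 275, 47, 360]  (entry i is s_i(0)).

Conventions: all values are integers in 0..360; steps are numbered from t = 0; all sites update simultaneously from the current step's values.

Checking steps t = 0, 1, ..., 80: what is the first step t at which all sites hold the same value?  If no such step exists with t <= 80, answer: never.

Answer: 4
Key observation: Synchronization is absorbing here: once all sites are equal they stay equal, and step 4 is the first all-equal step.

Derivation:
t=0: [176, 357, 260, 198, 263, 52, 175, 146, 124, 275, 47, 360]  (not all equal)
t=1: [237, 254, 247, 242, 247, 134, 237, 212, 194, 248, 130, 255]  (not all equal)
t=2: [267, 268, 268, 267, 268, 224, 267, 265, 264, 268, 221, 268]  (not all equal)
t=3: [280, 280, 280, 280, 280, 277, 280, 280, 280, 280, 276, 280]  (not all equal)
t=4: [283, 283, 283, 283, 283, 283, 283, 283, 283, 283, 283, 283]  (all equal)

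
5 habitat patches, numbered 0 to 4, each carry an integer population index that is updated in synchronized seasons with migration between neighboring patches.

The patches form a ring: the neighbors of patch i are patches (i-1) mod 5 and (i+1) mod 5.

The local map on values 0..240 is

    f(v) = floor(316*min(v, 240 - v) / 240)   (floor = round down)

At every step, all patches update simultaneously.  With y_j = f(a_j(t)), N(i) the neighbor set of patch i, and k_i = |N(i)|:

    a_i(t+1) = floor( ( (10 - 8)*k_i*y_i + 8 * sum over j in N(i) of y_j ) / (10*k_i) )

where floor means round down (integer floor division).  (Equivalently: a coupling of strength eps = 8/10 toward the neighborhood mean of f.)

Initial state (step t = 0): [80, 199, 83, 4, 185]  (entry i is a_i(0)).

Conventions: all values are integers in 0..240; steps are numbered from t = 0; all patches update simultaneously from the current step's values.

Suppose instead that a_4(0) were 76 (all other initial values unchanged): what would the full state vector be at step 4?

Answer: [146, 147, 144, 152, 146]
Key observation: This trace re-runs the system from the modified initial state.

Derivation:
t=0: [80, 199, 83, 4, 76]
t=1: [82, 96, 45, 84, 64]
t=2: [105, 91, 106, 79, 103]
t=3: [129, 134, 117, 130, 123]
t=4: [146, 147, 144, 152, 146]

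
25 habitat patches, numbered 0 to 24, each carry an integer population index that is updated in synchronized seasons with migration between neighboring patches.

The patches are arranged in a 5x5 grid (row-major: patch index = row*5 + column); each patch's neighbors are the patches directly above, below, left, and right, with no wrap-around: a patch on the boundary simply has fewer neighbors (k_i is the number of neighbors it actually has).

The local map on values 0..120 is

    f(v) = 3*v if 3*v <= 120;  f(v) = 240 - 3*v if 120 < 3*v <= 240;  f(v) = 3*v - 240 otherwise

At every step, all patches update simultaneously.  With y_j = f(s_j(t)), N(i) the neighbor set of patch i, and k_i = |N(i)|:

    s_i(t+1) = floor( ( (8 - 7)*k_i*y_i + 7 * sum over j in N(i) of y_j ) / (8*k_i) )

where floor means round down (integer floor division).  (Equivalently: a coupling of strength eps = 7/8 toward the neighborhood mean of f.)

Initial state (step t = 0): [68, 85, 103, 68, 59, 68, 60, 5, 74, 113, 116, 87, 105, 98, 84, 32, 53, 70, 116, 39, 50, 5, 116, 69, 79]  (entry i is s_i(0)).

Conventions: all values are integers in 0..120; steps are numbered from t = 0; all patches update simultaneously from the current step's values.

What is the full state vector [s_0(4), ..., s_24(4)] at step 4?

Answer: [72, 56, 97, 96, 115, 63, 69, 78, 107, 93, 44, 62, 63, 77, 84, 61, 24, 65, 52, 41, 19, 59, 24, 49, 38]

Derivation:
t=0: [68, 85, 103, 68, 59, 68, 60, 5, 74, 113, 116, 87, 105, 98, 84, 32, 53, 70, 116, 39, 50, 5, 116, 69, 79]
t=1: [26, 50, 27, 48, 66, 64, 26, 50, 46, 39, 58, 73, 35, 53, 80, 93, 45, 85, 64, 50, 59, 83, 36, 68, 66]
t=2: [70, 80, 90, 77, 98, 70, 64, 91, 96, 56, 39, 80, 58, 65, 84, 73, 31, 81, 54, 37, 28, 81, 31, 62, 60]
t=3: [16, 31, 16, 39, 42, 60, 19, 46, 40, 42, 29, 70, 25, 50, 68, 88, 17, 72, 56, 57, 21, 79, 29, 74, 79]
t=4: [72, 56, 97, 96, 115, 63, 69, 78, 107, 93, 44, 62, 63, 77, 84, 61, 24, 65, 52, 41, 19, 59, 24, 49, 38]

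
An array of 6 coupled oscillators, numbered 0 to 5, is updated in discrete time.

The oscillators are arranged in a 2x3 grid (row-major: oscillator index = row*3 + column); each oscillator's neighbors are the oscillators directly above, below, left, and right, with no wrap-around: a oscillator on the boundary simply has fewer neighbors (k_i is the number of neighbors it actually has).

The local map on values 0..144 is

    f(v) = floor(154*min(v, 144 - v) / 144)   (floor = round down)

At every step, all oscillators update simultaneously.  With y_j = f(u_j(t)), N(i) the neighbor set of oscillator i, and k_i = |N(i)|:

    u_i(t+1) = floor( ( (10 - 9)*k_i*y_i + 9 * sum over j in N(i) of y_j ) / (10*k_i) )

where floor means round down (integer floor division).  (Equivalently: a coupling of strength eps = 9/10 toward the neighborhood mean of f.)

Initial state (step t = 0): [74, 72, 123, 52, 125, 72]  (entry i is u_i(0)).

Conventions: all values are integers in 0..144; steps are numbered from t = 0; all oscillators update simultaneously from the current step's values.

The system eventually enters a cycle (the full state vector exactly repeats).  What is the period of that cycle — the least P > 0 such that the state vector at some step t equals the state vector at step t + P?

Answer: 2
Key observation: The state at step 9, [73, 73, 74, 73, 73, 73], reappears at step 11 — and no state repeats earlier — so the cycle the system enters has period 2.

Derivation:
t=0: [74, 72, 123, 52, 125, 72]
t=1: [66, 42, 71, 47, 64, 26]
t=2: [49, 68, 39, 67, 43, 67]
t=3: [69, 48, 68, 50, 68, 45]
t=4: [54, 70, 51, 70, 52, 69]
t=5: [72, 57, 71, 57, 71, 56]
t=6: [61, 74, 61, 74, 61, 73]
t=7: [73, 65, 73, 65, 73, 66]
t=8: [69, 74, 70, 74, 69, 74]
t=9: [73, 73, 74, 73, 73, 73]
t=10: [75, 74, 74, 75, 75, 74]
t=11: [73, 73, 74, 73, 73, 73]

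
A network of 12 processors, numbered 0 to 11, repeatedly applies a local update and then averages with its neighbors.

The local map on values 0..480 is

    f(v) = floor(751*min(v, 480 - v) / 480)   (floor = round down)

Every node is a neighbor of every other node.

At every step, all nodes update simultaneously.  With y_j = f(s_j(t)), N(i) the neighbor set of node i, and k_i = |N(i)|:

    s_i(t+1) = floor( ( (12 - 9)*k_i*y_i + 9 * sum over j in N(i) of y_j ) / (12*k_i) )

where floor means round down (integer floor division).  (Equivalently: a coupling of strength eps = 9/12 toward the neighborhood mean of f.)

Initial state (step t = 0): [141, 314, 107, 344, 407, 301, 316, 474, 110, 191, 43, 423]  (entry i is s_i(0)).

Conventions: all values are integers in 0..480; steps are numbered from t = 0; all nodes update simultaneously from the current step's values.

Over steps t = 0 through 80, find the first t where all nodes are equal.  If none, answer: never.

Simulating step by step:
t=0: [141, 314, 107, 344, 407, 301, 316, 474, 110, 191, 43, 423]  (not all equal)
t=1: [186, 193, 176, 184, 166, 197, 192, 147, 177, 200, 158, 162]  (not all equal)
t=2: [280, 282, 277, 279, 274, 283, 282, 269, 277, 284, 272, 273]  (not all equal)
t=3: [315, 314, 316, 315, 317, 314, 314, 318, 316, 314, 317, 317]  (not all equal)
t=4: [257, 257, 256, 257, 256, 257, 257, 256, 256, 257, 256, 256]  (not all equal)
t=5: [348, 348, 349, 348, 349, 348, 348, 349, 349, 348, 349, 349]  (not all equal)
t=6: [205, 205, 204, 205, 204, 205, 205, 204, 204, 205, 204, 204]  (not all equal)
t=7: [319, 319, 319, 319, 319, 319, 319, 319, 319, 319, 319, 319]  (all equal)

Answer: 7
Key observation: Synchronization is absorbing here: once all nodes are equal they stay equal, and step 7 is the first all-equal step.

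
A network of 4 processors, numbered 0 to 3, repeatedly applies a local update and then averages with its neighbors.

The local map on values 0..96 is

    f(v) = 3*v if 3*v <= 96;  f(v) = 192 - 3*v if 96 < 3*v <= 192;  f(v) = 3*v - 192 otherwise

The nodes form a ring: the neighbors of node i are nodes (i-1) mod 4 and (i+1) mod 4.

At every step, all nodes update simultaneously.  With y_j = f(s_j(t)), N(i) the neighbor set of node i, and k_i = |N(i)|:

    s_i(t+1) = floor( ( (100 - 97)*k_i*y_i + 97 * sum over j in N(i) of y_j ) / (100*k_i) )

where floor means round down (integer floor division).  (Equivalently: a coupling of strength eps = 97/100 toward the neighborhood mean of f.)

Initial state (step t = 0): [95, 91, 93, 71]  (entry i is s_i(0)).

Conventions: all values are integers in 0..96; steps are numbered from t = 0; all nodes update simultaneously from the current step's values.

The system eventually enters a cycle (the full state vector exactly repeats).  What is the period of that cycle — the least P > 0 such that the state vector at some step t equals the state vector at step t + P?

Answer: 8
Key observation: The state at step 11, [42, 42, 42, 42], reappears at step 19 — and no state repeats earlier — so the cycle the system enters has period 8.

Derivation:
t=0: [95, 91, 93, 71]
t=1: [52, 89, 52, 87]
t=2: [70, 37, 70, 36]
t=3: [80, 19, 80, 19]
t=4: [56, 48, 56, 48]
t=5: [47, 24, 47, 24]
t=6: [71, 51, 71, 51]
t=7: [38, 21, 38, 21]
t=8: [63, 77, 63, 77]
t=9: [37, 4, 37, 4]
t=10: [14, 78, 14, 78]
t=11: [42, 42, 42, 42]
t=12: [66, 66, 66, 66]
t=13: [6, 6, 6, 6]
t=14: [18, 18, 18, 18]
t=15: [54, 54, 54, 54]
t=16: [30, 30, 30, 30]
t=17: [90, 90, 90, 90]
t=18: [78, 78, 78, 78]
t=19: [42, 42, 42, 42]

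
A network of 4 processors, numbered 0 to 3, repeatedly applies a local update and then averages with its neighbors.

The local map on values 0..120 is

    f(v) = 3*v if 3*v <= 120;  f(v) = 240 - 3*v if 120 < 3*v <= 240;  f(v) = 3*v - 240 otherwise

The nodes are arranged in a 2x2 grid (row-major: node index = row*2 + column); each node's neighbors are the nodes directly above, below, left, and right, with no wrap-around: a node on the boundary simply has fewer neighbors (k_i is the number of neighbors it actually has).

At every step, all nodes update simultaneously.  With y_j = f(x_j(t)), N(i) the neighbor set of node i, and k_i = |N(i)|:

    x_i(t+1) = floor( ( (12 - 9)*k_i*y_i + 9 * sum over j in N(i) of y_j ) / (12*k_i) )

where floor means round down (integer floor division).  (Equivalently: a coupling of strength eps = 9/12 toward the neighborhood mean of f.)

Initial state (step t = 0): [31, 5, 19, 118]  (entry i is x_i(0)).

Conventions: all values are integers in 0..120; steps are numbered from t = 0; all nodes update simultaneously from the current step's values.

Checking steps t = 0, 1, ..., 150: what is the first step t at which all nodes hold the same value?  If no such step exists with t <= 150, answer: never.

Answer: 15
Key observation: Synchronization is absorbing here: once all nodes are equal they stay equal, and step 15 is the first all-equal step.

Derivation:
t=0: [31, 5, 19, 118]  (not all equal)
t=1: [50, 81, 91, 55]  (not all equal)
t=2: [36, 62, 70, 32]  (not all equal)
t=3: [58, 90, 84, 55]  (not all equal)
t=4: [32, 60, 55, 34]  (not all equal)
t=5: [74, 89, 93, 76]  (not all equal)
t=6: [29, 18, 21, 27]  (not all equal)
t=7: [65, 76, 78, 64]  (not all equal)
t=8: [18, 37, 36, 18]  (not all equal)
t=9: [95, 68, 67, 95]  (not all equal)
t=10: [39, 42, 43, 39]  (not all equal)
t=11: [113, 116, 115, 113]  (not all equal)
t=12: [104, 101, 100, 104]  (not all equal)
t=13: [64, 69, 69, 64]  (not all equal)
t=14: [36, 44, 44, 36]  (not all equal)
t=15: [108, 108, 108, 108]  (all equal)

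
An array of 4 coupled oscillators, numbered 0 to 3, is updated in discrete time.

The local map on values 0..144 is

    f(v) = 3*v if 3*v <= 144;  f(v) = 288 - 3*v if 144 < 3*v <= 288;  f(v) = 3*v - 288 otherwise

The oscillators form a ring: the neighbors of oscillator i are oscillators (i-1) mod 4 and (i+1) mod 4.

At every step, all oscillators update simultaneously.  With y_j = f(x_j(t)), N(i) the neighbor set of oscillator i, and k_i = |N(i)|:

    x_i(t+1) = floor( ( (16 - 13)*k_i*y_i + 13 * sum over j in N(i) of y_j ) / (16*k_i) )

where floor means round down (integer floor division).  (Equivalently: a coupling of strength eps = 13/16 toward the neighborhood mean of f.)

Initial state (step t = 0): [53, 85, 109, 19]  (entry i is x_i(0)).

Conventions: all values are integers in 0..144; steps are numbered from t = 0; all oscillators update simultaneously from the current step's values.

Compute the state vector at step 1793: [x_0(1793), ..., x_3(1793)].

Simulating step by step:
t=0: [53, 85, 109, 19]
t=1: [60, 74, 43, 78]
t=2: [69, 108, 72, 106]
t=3: [42, 68, 40, 67]
t=4: [93, 115, 91, 116]
t=5: [49, 20, 50, 21]
t=6: [76, 124, 75, 125]
t=7: [80, 65, 81, 66]
t=8: [83, 55, 82, 54]
t=9: [108, 55, 109, 56]
t=10: [105, 53, 106, 52]
t=11: [111, 47, 111, 47]
t=12: [123, 63, 123, 63]
t=13: [95, 84, 95, 84]
t=14: [29, 9, 29, 9]
t=15: [38, 75, 38, 75]
t=16: [72, 104, 72, 104]
t=17: [33, 63, 33, 63]
t=18: [99, 99, 99, 99]
t=19: [9, 9, 9, 9]
t=20: [27, 27, 27, 27]
t=21: [81, 81, 81, 81]
t=22: [45, 45, 45, 45]
t=23: [135, 135, 135, 135]
t=24: [117, 117, 117, 117]
t=25: [63, 63, 63, 63]
t=26: [99, 99, 99, 99]

Answer: [63, 63, 63, 63]
Key observation: The state at step 18, [99, 99, 99, 99], reappears at step 26: the system is in a cycle of period 8 from step 18 on.  Therefore the state at step 1793 equals the state at step 18 + ((1793 - 18) mod 8) = 25, which is [63, 63, 63, 63].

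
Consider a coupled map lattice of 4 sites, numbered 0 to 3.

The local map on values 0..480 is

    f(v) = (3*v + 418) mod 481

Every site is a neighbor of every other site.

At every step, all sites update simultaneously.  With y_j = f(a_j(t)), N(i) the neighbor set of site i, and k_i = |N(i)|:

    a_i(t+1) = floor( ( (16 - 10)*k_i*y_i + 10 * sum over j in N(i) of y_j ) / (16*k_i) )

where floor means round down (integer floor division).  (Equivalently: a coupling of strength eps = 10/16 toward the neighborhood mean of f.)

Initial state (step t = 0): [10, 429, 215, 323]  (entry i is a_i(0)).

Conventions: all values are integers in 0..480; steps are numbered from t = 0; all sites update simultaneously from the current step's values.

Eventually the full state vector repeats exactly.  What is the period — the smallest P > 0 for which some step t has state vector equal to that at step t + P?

Answer: 18
Key observation: The state at step 8, [86, 86, 86, 86], reappears at step 26 — and no state repeats earlier — so the cycle the system enters has period 18.

Derivation:
t=0: [10, 429, 215, 323]
t=1: [332, 301, 274, 328]
t=2: [393, 378, 364, 391]
t=3: [125, 117, 110, 124]
t=4: [297, 293, 289, 296]
t=5: [338, 336, 334, 338]
t=6: [466, 465, 464, 466]
t=7: [371, 370, 370, 371]
t=8: [86, 86, 86, 86]
t=9: [195, 195, 195, 195]
t=10: [41, 41, 41, 41]
t=11: [60, 60, 60, 60]
t=12: [117, 117, 117, 117]
t=13: [288, 288, 288, 288]
t=14: [320, 320, 320, 320]
t=15: [416, 416, 416, 416]
t=16: [223, 223, 223, 223]
t=17: [125, 125, 125, 125]
t=18: [312, 312, 312, 312]
t=19: [392, 392, 392, 392]
t=20: [151, 151, 151, 151]
t=21: [390, 390, 390, 390]
t=22: [145, 145, 145, 145]
t=23: [372, 372, 372, 372]
t=24: [91, 91, 91, 91]
t=25: [210, 210, 210, 210]
t=26: [86, 86, 86, 86]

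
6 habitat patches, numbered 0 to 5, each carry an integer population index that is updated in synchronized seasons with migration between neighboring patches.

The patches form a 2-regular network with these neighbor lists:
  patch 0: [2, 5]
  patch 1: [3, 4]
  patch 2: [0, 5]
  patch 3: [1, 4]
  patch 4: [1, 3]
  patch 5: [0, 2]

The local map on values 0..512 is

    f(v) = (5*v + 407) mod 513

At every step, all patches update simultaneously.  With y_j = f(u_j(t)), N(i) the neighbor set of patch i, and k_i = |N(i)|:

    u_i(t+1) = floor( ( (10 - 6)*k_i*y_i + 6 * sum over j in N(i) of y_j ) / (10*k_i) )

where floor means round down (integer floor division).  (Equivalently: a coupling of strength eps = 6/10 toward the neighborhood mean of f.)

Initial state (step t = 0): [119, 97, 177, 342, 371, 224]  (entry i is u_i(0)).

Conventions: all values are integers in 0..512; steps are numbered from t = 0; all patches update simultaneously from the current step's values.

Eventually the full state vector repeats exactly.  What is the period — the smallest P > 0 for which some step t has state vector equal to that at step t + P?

Simulating step by step:
t=0: [119, 97, 177, 342, 371, 224]
t=1: [425, 234, 403, 202, 217, 426]
t=2: [448, 272, 437, 307, 315, 449]
t=3: [67, 345, 61, 362, 366, 67]
t=4: [220, 137, 217, 145, 147, 220]
t=5: [476, 93, 475, 97, 98, 476]
t=6: [220, 372, 220, 374, 375, 220]
t=7: [481, 222, 481, 223, 224, 481]
t=8: [247, 495, 247, 496, 496, 247]
t=9: [103, 320, 103, 320, 320, 103]
t=10: [409, 468, 409, 468, 468, 409]
t=11: [400, 182, 400, 182, 182, 400]
t=12: [355, 291, 355, 291, 291, 355]
t=13: [130, 323, 130, 323, 323, 130]
t=14: [31, 483, 31, 483, 483, 31]
t=15: [49, 257, 49, 257, 257, 49]
t=16: [139, 153, 139, 153, 153, 139]
t=17: [76, 146, 76, 146, 146, 76]
t=18: [274, 111, 274, 111, 111, 274]
t=19: [238, 449, 238, 449, 449, 238]
t=20: [58, 87, 58, 87, 87, 58]
t=21: [184, 329, 184, 329, 329, 184]
t=22: [301, 0, 301, 0, 0, 301]
t=23: [373, 407, 373, 407, 407, 373]
t=24: [220, 390, 220, 390, 390, 220]
t=25: [481, 305, 481, 305, 305, 481]
t=26: [247, 393, 247, 393, 393, 247]
t=27: [103, 320, 103, 320, 320, 103]

Answer: 18
Key observation: The state at step 9, [103, 320, 103, 320, 320, 103], reappears at step 27 — and no state repeats earlier — so the cycle the system enters has period 18.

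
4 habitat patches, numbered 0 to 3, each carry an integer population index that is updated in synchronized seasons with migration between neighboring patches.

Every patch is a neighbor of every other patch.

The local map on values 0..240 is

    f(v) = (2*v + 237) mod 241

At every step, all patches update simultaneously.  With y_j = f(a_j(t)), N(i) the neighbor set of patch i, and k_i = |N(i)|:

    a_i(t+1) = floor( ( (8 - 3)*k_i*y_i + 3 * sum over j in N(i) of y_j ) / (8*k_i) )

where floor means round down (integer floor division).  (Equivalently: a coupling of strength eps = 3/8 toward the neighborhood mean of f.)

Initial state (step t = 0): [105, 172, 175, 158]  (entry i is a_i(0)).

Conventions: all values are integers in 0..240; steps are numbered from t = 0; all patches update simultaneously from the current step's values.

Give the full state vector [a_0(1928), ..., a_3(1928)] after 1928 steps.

Answer: [149, 94, 97, 80]
Key observation: The state at step 26, [149, 94, 97, 80], reappears at step 28: the system is in a cycle of period 2 from step 26 on.  Therefore the state at step 1928 equals the state at step 26 + ((1928 - 26) mod 2) = 26, which is [149, 94, 97, 80].

Derivation:
t=0: [105, 172, 175, 158]
t=1: [163, 109, 112, 95]
t=2: [128, 194, 197, 180]
t=3: [57, 123, 126, 109]
t=4: [96, 42, 45, 148]
t=5: [144, 90, 93, 76]
t=6: [90, 156, 159, 142]
t=7: [132, 77, 80, 63]
t=8: [65, 130, 133, 116]
t=9: [111, 56, 59, 162]
t=10: [173, 118, 121, 104]
t=11: [147, 212, 215, 198]
t=12: [95, 160, 163, 146]
t=13: [141, 86, 89, 72]
t=14: [83, 148, 151, 134]
t=15: [117, 62, 65, 48]
t=16: [186, 131, 134, 117]
t=17: [113, 58, 61, 164]
t=18: [177, 122, 125, 108]
t=19: [125, 190, 73, 176]
t=20: [51, 116, 119, 102]
t=21: [144, 209, 212, 195]
t=22: [89, 154, 157, 140]
t=23: [129, 74, 77, 60]
t=24: [59, 124, 127, 110]
t=25: [99, 44, 47, 150]
t=26: [149, 94, 97, 80]
t=27: [99, 164, 167, 150]
t=28: [149, 94, 97, 80]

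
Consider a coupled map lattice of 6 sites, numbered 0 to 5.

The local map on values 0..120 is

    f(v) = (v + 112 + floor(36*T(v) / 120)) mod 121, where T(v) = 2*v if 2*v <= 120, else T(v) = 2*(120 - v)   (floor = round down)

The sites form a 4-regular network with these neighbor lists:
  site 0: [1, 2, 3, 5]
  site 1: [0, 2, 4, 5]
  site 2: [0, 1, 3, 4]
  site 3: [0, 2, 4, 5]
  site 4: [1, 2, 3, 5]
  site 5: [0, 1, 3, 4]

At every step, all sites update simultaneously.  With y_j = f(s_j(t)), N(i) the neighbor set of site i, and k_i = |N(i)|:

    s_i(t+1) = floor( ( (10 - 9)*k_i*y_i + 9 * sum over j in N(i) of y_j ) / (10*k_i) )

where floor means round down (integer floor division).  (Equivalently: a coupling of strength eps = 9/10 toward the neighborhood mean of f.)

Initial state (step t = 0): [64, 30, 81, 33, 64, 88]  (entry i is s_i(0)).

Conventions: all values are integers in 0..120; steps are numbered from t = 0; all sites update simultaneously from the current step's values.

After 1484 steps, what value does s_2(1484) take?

Answer: s_2(1484) = 104
Key observation: The state at step 6, [104, 104, 104, 104, 104, 104], reappears at step 7: the system is in a cycle of period 1 from step 6 on.  Therefore the state at step 1484 equals the state at step 6 + ((1484 - 6) mod 1) = 6, which is [104, 104, 104, 104, 104, 104].

Derivation:
t=0: [64, 30, 81, 33, 64, 88]
t=1: [70, 86, 67, 87, 70, 67]
t=2: [92, 90, 93, 90, 92, 93]
t=3: [99, 99, 99, 99, 99, 99]
t=4: [102, 102, 102, 102, 102, 102]
t=5: [103, 103, 103, 103, 103, 103]
t=6: [104, 104, 104, 104, 104, 104]
t=7: [104, 104, 104, 104, 104, 104]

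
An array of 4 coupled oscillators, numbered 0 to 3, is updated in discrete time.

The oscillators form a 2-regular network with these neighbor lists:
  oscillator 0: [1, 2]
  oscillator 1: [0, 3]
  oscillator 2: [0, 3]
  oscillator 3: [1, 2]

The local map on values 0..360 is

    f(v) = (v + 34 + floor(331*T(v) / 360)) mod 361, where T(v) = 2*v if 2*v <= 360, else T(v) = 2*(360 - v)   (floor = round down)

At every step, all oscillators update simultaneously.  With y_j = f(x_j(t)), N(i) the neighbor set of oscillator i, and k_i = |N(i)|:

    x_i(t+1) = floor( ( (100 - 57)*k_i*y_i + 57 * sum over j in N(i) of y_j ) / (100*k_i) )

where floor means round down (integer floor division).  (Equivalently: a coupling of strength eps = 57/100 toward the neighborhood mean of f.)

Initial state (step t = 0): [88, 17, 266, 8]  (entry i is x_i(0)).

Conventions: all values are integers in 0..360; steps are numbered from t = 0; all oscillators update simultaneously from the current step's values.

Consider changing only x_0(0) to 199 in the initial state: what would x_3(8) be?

Simulating step by step:
t=0: [199, 17, 266, 8]
t=1: [127, 99, 111, 79]
t=2: [203, 218, 233, 300]
t=3: [153, 135, 130, 118]
t=4: [73, 56, 50, 30]
t=5: [208, 185, 177, 155]
t=6: [169, 154, 153, 149]
t=7: [127, 117, 116, 102]
t=8: [16, 103, 102, 140]

Answer: x_3(8) = 140
Key observation: This trace re-runs the system from the modified initial state.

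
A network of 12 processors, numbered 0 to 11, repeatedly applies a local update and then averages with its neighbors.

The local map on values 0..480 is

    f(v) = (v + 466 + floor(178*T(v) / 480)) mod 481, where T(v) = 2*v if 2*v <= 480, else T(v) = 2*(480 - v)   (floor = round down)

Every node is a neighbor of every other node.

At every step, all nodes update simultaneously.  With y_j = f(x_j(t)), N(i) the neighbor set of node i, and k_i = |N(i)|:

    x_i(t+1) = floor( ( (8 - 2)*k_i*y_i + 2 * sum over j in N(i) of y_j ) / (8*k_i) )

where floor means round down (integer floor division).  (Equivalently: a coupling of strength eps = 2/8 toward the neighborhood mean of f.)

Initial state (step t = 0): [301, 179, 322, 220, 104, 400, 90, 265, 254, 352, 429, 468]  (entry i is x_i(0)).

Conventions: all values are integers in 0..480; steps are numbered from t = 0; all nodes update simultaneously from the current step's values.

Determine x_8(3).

Simulating step by step:
t=0: [301, 179, 322, 220, 104, 400, 90, 265, 254, 352, 429, 468]
t=1: [404, 315, 408, 367, 221, 423, 202, 397, 395, 413, 428, 435]
t=2: [440, 423, 441, 433, 385, 444, 361, 439, 439, 441, 444, 446]
t=3: [453, 450, 453, 451, 443, 453, 438, 453, 453, 453, 453, 454]

Answer: x_8(3) = 453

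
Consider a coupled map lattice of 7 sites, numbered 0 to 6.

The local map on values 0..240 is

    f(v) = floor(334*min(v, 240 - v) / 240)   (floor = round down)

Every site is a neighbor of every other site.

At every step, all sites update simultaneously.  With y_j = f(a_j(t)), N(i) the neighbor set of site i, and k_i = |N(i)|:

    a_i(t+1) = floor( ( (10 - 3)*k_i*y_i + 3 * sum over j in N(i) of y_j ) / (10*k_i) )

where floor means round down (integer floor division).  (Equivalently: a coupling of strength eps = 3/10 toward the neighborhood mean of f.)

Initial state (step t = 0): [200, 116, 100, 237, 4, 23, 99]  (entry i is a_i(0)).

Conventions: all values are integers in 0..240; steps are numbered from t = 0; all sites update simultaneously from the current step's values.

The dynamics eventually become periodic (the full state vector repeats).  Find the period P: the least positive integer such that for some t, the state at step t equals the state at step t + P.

Simulating step by step:
t=0: [200, 116, 100, 237, 4, 23, 99]
t=1: [62, 131, 117, 29, 29, 47, 115]
t=2: [91, 133, 140, 61, 61, 77, 139]
t=3: [123, 137, 131, 96, 96, 110, 132]
t=4: [156, 144, 149, 137, 137, 150, 148]
t=5: [121, 132, 127, 138, 138, 126, 128]
t=6: [160, 150, 155, 145, 145, 156, 154]
t=7: [114, 123, 119, 128, 128, 118, 120]
t=8: [159, 161, 163, 157, 157, 162, 164]
t=9: [111, 109, 108, 113, 113, 108, 106]
t=10: [153, 151, 150, 155, 155, 150, 148]
t=11: [121, 122, 124, 119, 119, 124, 126]
t=12: [164, 163, 161, 164, 164, 161, 159]
t=13: [105, 107, 108, 105, 105, 108, 110]
t=14: [146, 148, 149, 146, 146, 149, 151]
t=15: [129, 127, 126, 129, 129, 126, 124]
t=16: [154, 156, 157, 154, 154, 157, 159]
t=17: [118, 116, 115, 118, 118, 115, 113]
t=18: [163, 161, 160, 163, 163, 160, 158]
t=19: [107, 109, 110, 107, 107, 110, 112]
t=20: [149, 150, 152, 149, 149, 152, 153]
t=21: [125, 124, 122, 125, 125, 122, 122]
t=22: [160, 161, 163, 160, 160, 163, 163]
t=23: [110, 109, 107, 110, 110, 107, 107]
t=24: [152, 150, 148, 152, 152, 148, 148]
t=25: [123, 125, 126, 123, 123, 126, 126]
t=26: [161, 160, 158, 161, 161, 158, 158]
t=27: [109, 111, 113, 109, 109, 113, 113]
t=28: [152, 154, 155, 152, 152, 155, 155]
t=29: [121, 119, 118, 121, 121, 118, 118]
t=30: [164, 164, 164, 164, 164, 164, 164]
t=31: [105, 105, 105, 105, 105, 105, 105]
t=32: [146, 146, 146, 146, 146, 146, 146]
t=33: [130, 130, 130, 130, 130, 130, 130]
t=34: [153, 153, 153, 153, 153, 153, 153]
t=35: [121, 121, 121, 121, 121, 121, 121]
t=36: [165, 165, 165, 165, 165, 165, 165]
t=37: [104, 104, 104, 104, 104, 104, 104]
t=38: [144, 144, 144, 144, 144, 144, 144]
t=39: [133, 133, 133, 133, 133, 133, 133]
t=40: [148, 148, 148, 148, 148, 148, 148]
t=41: [128, 128, 128, 128, 128, 128, 128]
t=42: [155, 155, 155, 155, 155, 155, 155]
t=43: [118, 118, 118, 118, 118, 118, 118]
t=44: [164, 164, 164, 164, 164, 164, 164]

Answer: 14
Key observation: The state at step 30, [164, 164, 164, 164, 164, 164, 164], reappears at step 44 — and no state repeats earlier — so the cycle the system enters has period 14.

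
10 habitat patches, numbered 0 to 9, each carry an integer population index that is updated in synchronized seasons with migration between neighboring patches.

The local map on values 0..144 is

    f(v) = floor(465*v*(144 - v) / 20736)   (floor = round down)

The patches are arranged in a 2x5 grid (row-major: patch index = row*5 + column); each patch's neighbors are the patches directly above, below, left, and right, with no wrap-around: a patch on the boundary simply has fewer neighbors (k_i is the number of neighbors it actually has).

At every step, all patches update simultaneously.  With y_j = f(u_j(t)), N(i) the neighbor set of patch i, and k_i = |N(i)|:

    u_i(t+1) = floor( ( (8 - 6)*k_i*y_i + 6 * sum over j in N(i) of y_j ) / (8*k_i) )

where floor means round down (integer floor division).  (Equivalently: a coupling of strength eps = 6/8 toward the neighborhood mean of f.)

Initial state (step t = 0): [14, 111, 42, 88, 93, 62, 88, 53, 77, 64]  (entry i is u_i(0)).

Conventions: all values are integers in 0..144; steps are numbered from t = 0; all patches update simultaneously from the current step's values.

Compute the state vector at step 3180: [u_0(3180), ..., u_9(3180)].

Simulating step by step:
t=0: [14, 111, 42, 88, 93, 62, 88, 53, 77, 64]
t=1: [83, 82, 99, 106, 110, 84, 103, 107, 111, 111]
t=2: [113, 105, 97, 88, 85, 105, 102, 90, 85, 82]
t=3: [87, 91, 102, 109, 112, 88, 96, 104, 111, 112]
t=4: [109, 104, 95, 85, 81, 107, 103, 93, 85, 80]
t=5: [89, 94, 103, 110, 113, 89, 95, 104, 111, 113]
t=6: [107, 103, 93, 84, 79, 107, 102, 93, 84, 79]
t=7: [90, 96, 104, 111, 114, 91, 96, 105, 111, 114]
t=8: [106, 101, 92, 83, 78, 106, 101, 92, 82, 78]
t=9: [92, 97, 106, 112, 114, 92, 97, 106, 112, 114]
t=10: [105, 100, 90, 81, 77, 105, 100, 90, 81, 77]
t=11: [93, 98, 107, 112, 114, 93, 98, 107, 112, 114]
t=12: [104, 99, 89, 81, 77, 104, 99, 89, 81, 77]
t=13: [95, 100, 107, 113, 114, 95, 100, 107, 113, 114]
t=14: [101, 97, 88, 80, 76, 101, 97, 88, 80, 76]
t=15: [98, 102, 109, 113, 114, 98, 102, 109, 113, 114]
t=16: [99, 94, 86, 79, 76, 99, 94, 86, 79, 76]
t=17: [101, 105, 110, 114, 115, 101, 105, 110, 114, 115]
t=18: [94, 90, 83, 77, 74, 94, 90, 83, 77, 74]
t=19: [106, 108, 112, 114, 115, 106, 108, 112, 114, 115]
t=20: [88, 86, 80, 76, 74, 88, 86, 80, 76, 74]
t=21: [110, 111, 113, 115, 115, 110, 111, 113, 115, 115]
t=22: [82, 81, 78, 75, 74, 82, 81, 78, 75, 74]
t=23: [114, 114, 115, 115, 116, 114, 114, 115, 115, 116]
t=24: [76, 75, 74, 73, 72, 76, 75, 74, 73, 72]
t=25: [115, 115, 116, 116, 116, 115, 115, 116, 116, 116]
t=26: [74, 73, 72, 72, 72, 74, 73, 72, 72, 72]
t=27: [116, 116, 116, 116, 116, 116, 116, 116, 116, 116]
t=28: [72, 72, 72, 72, 72, 72, 72, 72, 72, 72]
t=29: [116, 116, 116, 116, 116, 116, 116, 116, 116, 116]

Answer: [72, 72, 72, 72, 72, 72, 72, 72, 72, 72]
Key observation: The state at step 27, [116, 116, 116, 116, 116, 116, 116, 116, 116, 116], reappears at step 29: the system is in a cycle of period 2 from step 27 on.  Therefore the state at step 3180 equals the state at step 27 + ((3180 - 27) mod 2) = 28, which is [72, 72, 72, 72, 72, 72, 72, 72, 72, 72].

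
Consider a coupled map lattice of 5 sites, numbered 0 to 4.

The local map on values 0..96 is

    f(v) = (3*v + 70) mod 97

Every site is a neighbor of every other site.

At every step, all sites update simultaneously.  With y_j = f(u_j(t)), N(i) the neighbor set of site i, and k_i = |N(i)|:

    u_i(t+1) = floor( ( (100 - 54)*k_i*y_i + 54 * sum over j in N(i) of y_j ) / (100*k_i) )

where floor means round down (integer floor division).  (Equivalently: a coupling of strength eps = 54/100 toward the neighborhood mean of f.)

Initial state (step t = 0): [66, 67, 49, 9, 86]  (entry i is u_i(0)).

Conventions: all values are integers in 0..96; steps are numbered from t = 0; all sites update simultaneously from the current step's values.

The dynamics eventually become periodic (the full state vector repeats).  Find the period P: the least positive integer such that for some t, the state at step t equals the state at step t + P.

Simulating step by step:
t=0: [66, 67, 49, 9, 86]
t=1: [52, 53, 35, 28, 40]
t=2: [50, 51, 65, 58, 70]
t=3: [43, 44, 58, 51, 63]
t=4: [22, 23, 37, 30, 42]
t=5: [43, 44, 58, 51, 31]
t=6: [22, 23, 37, 30, 42]

Answer: 2
Key observation: The state at step 4, [22, 23, 37, 30, 42], reappears at step 6 — and no state repeats earlier — so the cycle the system enters has period 2.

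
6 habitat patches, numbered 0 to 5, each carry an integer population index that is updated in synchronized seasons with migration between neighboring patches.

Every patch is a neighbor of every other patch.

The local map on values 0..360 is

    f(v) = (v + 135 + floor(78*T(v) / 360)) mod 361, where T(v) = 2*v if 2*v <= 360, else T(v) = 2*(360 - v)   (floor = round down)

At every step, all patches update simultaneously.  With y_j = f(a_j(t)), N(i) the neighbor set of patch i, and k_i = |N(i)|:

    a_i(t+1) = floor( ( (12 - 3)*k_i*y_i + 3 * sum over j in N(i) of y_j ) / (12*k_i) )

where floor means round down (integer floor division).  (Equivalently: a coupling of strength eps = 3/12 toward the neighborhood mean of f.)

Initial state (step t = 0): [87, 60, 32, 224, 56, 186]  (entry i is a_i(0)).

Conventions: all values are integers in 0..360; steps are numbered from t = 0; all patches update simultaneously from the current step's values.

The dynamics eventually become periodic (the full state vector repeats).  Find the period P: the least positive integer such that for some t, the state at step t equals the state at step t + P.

Answer: 2
Key observation: The state at step 25, [233, 233, 233, 100, 233, 100], reappears at step 27 — and no state repeats earlier — so the cycle the system enters has period 2.

Derivation:
t=0: [87, 60, 32, 224, 56, 186]
t=1: [229, 203, 174, 87, 198, 72]
t=2: [74, 64, 49, 214, 62, 199]
t=3: [218, 207, 192, 85, 205, 78]
t=4: [71, 67, 60, 213, 66, 206]
t=5: [215, 212, 205, 85, 210, 82]
t=6: [70, 70, 67, 214, 69, 211]
t=7: [216, 216, 213, 87, 214, 86]
t=8: [72, 72, 71, 217, 71, 216]
t=9: [219, 219, 217, 89, 217, 89]
t=10: [74, 74, 73, 220, 73, 220]
t=11: [222, 222, 220, 91, 220, 91]
t=12: [75, 75, 75, 222, 75, 222]
t=13: [223, 223, 223, 92, 223, 92]
t=14: [77, 77, 77, 224, 77, 224]
t=15: [226, 226, 226, 93, 226, 93]
t=16: [79, 79, 79, 226, 79, 226]
t=17: [229, 229, 229, 96, 229, 96]
t=18: [80, 80, 80, 229, 80, 229]
t=19: [230, 230, 230, 97, 230, 97]
t=20: [81, 81, 81, 231, 81, 231]
t=21: [231, 231, 231, 98, 231, 98]
t=22: [81, 81, 81, 232, 81, 232]
t=23: [232, 232, 232, 99, 232, 99]
t=24: [82, 82, 82, 233, 82, 233]
t=25: [233, 233, 233, 100, 233, 100]
t=26: [83, 83, 83, 234, 83, 234]
t=27: [233, 233, 233, 100, 233, 100]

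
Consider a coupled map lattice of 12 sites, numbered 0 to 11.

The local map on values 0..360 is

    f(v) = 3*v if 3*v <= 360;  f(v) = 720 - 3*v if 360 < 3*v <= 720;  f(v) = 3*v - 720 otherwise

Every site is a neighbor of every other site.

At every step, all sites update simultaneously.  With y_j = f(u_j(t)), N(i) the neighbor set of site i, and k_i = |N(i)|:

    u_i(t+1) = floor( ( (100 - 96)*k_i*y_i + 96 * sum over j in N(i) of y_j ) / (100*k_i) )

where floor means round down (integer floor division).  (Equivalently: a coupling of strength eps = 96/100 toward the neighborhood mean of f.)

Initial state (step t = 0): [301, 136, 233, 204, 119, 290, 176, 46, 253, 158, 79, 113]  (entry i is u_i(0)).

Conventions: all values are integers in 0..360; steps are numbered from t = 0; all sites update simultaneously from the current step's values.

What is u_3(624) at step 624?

Simulating step by step:
t=0: [301, 136, 233, 204, 119, 290, 176, 46, 253, 158, 79, 113]
t=1: [193, 187, 201, 197, 185, 195, 193, 196, 200, 191, 191, 186]
t=2: [141, 140, 142, 141, 140, 141, 141, 141, 142, 140, 140, 140]
t=3: [297, 297, 297, 297, 297, 297, 297, 297, 297, 297, 297, 297]
t=4: [171, 171, 171, 171, 171, 171, 171, 171, 171, 171, 171, 171]
t=5: [207, 207, 207, 207, 207, 207, 207, 207, 207, 207, 207, 207]
t=6: [99, 99, 99, 99, 99, 99, 99, 99, 99, 99, 99, 99]
t=7: [297, 297, 297, 297, 297, 297, 297, 297, 297, 297, 297, 297]

Answer: u_3(624) = 171
Key observation: The state at step 3, [297, 297, 297, 297, 297, 297, 297, 297, 297, 297, 297, 297], reappears at step 7: the system is in a cycle of period 4 from step 3 on.  Therefore the state at step 624 equals the state at step 3 + ((624 - 3) mod 4) = 4, which is [171, 171, 171, 171, 171, 171, 171, 171, 171, 171, 171, 171].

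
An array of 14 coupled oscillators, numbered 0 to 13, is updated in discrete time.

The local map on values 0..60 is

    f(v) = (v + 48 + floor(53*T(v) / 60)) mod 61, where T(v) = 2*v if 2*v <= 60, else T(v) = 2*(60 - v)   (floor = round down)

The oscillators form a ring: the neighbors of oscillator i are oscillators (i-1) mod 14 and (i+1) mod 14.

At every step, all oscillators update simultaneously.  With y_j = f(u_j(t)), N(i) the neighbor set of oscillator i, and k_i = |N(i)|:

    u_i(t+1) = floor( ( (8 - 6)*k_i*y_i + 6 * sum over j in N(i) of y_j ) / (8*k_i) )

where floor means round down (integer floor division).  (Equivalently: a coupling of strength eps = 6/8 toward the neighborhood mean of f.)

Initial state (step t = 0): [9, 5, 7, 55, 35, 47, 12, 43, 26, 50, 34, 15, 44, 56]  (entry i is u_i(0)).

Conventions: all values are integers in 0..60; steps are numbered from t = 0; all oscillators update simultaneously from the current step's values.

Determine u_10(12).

Answer: u_10(12) = 8

Derivation:
t=0: [9, 5, 7, 55, 35, 47, 12, 43, 26, 50, 34, 15, 44, 56]
t=1: [21, 6, 20, 16, 41, 23, 48, 44, 57, 37, 32, 31, 44, 38]
t=2: [13, 33, 23, 23, 30, 33, 54, 54, 35, 21, 5, 26, 18, 39]
t=3: [8, 28, 33, 34, 23, 24, 34, 33, 37, 13, 38, 28, 31, 22]
t=4: [21, 6, 4, 22, 34, 33, 23, 4, 11, 7, 9, 4, 20, 18]
t=5: [25, 39, 33, 35, 21, 22, 36, 39, 28, 12, 27, 34, 46, 41]
t=6: [14, 23, 4, 20, 30, 30, 19, 3, 9, 6, 9, 22, 16, 42]
t=7: [47, 44, 49, 36, 21, 20, 34, 32, 24, 9, 21, 27, 47, 36]
t=8: [37, 56, 37, 38, 28, 29, 19, 23, 20, 39, 15, 37, 15, 43]
t=9: [42, 14, 20, 2, 3, 17, 30, 42, 30, 26, 8, 21, 30, 26]
t=10: [46, 44, 39, 50, 46, 32, 37, 21, 46, 21, 40, 18, 40, 40]
t=11: [36, 36, 42, 35, 37, 24, 20, 33, 48, 33, 30, 9, 14, 22]
t=12: [20, 25, 18, 24, 22, 30, 32, 38, 18, 25, 8, 15, 28, 22]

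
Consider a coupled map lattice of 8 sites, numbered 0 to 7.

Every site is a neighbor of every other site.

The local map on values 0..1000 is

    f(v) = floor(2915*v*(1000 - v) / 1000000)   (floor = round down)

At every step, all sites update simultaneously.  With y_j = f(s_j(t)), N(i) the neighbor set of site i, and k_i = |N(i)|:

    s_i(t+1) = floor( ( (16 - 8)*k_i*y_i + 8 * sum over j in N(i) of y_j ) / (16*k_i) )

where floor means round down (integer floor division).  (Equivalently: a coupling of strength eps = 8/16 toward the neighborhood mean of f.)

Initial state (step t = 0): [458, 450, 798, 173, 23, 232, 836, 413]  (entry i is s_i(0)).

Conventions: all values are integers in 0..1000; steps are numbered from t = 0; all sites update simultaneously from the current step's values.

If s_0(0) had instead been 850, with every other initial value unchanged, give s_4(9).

Simulating step by step:
t=0: [850, 450, 798, 173, 23, 232, 836, 413]
t=1: [420, 570, 462, 440, 289, 484, 432, 564]
t=2: [705, 707, 711, 709, 657, 713, 708, 708]
t=3: [607, 605, 603, 605, 628, 602, 605, 605]
t=4: [694, 695, 695, 695, 688, 695, 695, 695]
t=5: [618, 617, 617, 617, 621, 617, 617, 617]
t=6: [687, 687, 687, 687, 687, 687, 687, 687]
t=7: [626, 626, 626, 626, 626, 626, 626, 626]
t=8: [682, 682, 682, 682, 682, 682, 682, 682]
t=9: [632, 632, 632, 632, 632, 632, 632, 632]

Answer: s_4(9) = 632
Key observation: This trace re-runs the system from the modified initial state.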